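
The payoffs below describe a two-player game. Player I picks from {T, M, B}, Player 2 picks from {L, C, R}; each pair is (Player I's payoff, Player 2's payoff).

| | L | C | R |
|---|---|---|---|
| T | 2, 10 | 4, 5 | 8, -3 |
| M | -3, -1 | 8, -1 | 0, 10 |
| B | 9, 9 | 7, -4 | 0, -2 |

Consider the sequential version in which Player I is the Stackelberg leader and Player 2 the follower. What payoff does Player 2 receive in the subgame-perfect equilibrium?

Backward induction with Player I moving first.
- T: Player 2 compares 10, 5, -3 and picks L; Player I would get 2.
- M: Player 2 compares -1, -1, 10 and picks R; Player I would get 0.
- B: Player 2 compares 9, -4, -2 and picks L; Player I would get 9.
Among 2, 0, 9, the best is 9 at B. Subgame-perfect outcome: (B, L) with payoffs (9, 9).

9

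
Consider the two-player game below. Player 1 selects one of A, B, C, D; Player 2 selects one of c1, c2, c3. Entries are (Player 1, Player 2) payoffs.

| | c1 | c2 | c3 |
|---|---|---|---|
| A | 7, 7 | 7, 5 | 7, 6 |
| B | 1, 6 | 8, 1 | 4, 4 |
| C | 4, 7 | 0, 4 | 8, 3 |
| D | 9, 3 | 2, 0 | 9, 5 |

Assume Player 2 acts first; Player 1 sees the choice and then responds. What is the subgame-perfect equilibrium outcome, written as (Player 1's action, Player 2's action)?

(D, c3)

Solve by backward induction (Player 2 leads).
- c1: BR = D, leader payoff 3.
- c2: BR = B, leader payoff 1.
- c3: BR = D, leader payoff 5.
Player 2's induced payoffs are 3, 1, 5, so Player 2 commits to c3. Subgame-perfect outcome: (D, c3) with payoffs (9, 5).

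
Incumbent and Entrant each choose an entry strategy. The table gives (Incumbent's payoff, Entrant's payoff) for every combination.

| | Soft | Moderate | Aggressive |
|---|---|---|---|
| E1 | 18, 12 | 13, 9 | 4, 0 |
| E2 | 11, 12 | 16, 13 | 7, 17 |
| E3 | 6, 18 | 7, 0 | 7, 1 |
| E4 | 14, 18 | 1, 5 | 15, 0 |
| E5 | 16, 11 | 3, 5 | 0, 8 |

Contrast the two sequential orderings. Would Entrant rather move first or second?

first

If Incumbent leads: Entrant's best replies are E1→Soft, E2→Aggressive, E3→Soft, E4→Soft, E5→Soft; Incumbent's induced payoffs 18, 7, 6, 14, 16; outcome (E1, Soft), payoffs (18, 12).
If Entrant leads: Incumbent's best replies are Soft→E1, Moderate→E2, Aggressive→E4; Entrant's induced payoffs 12, 13, 0; outcome (E2, Moderate), payoffs (16, 13).
Entrant gets 13 moving first and 12 moving second, so Entrant prefers to move first.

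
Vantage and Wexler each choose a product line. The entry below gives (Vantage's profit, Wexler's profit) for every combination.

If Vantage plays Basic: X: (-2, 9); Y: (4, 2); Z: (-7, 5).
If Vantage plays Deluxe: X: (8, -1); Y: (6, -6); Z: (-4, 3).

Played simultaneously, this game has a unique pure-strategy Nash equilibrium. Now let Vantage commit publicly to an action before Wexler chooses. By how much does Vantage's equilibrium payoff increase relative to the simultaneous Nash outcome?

2

Solve by backward induction (Vantage leads).
- Basic: Wexler compares 9, 2, 5 and picks X; Vantage would get -2.
- Deluxe: Wexler compares -1, -6, 3 and picks Z; Vantage would get -4.
Among -2, -4, the best is -2 at Basic. Subgame-perfect outcome: (Basic, X) with payoffs (-2, 9).
For the simultaneous game, intersect best replies.
Vantage's best replies: X→Deluxe; Y→Deluxe; Z→Deluxe.
Wexler's best replies: Basic→X; Deluxe→Z.
The unique mutual best reply is (Deluxe, Z), giving (-4, 3).
Vantage's commitment gain: -2 − -4 = 2.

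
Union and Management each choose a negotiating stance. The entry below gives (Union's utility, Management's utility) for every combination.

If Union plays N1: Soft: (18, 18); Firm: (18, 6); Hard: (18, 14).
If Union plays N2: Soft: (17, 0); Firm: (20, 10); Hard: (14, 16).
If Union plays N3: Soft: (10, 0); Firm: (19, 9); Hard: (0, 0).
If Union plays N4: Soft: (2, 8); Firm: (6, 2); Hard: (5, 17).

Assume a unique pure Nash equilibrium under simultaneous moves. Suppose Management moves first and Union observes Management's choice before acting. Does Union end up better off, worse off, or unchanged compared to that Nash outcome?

Union best-responds to each possible Management move:
- Soft → Union plays N1 (best of 18, 17, 10, 2); Management gets 18.
- Firm → Union plays N2 (best of 18, 20, 19, 6); Management gets 10.
- Hard → Union plays N1 (best of 18, 14, 0, 5); Management gets 14.
Among 18, 10, 14, the best is 18 at Soft. Subgame-perfect outcome: (N1, Soft) with payoffs (18, 18).
Under simultaneous play:
Union's best replies: Soft→N1; Firm→N2; Hard→N1.
Management's best replies: N1→Soft; N2→Hard; N3→Firm; N4→Hard.
The unique mutual best reply is (N1, Soft), giving (18, 18).
Union earns 18 sequentially versus 18 at the Nash outcome: unchanged.

unchanged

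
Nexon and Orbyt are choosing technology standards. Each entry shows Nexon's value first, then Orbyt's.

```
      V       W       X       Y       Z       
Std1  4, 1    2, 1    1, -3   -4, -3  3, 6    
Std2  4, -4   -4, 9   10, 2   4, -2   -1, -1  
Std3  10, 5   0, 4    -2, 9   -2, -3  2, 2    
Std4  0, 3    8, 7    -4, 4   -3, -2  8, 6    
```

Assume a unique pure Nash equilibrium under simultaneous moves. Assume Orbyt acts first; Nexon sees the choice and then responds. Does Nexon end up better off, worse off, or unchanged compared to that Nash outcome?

Backward induction with Orbyt moving first.
- V → Nexon plays Std3 (best of 4, 4, 10, 0); Orbyt gets 5.
- W → Nexon plays Std4 (best of 2, -4, 0, 8); Orbyt gets 7.
- X → Nexon plays Std2 (best of 1, 10, -2, -4); Orbyt gets 2.
- Y → Nexon plays Std2 (best of -4, 4, -2, -3); Orbyt gets -2.
- Z → Nexon plays Std4 (best of 3, -1, 2, 8); Orbyt gets 6.
Maximizing over 5, 7, 2, -2, 6, Orbyt chooses W. Subgame-perfect outcome: (Std4, W) with payoffs (8, 7).
Under simultaneous play:
Nexon's best replies: V→Std3; W→Std4; X→Std2; Y→Std2; Z→Std4.
Orbyt's best replies: Std1→Z; Std2→W; Std3→X; Std4→W.
Only (Std4, W) has each player best-responding; Nash payoffs (8, 7).
Nexon earns 8 sequentially versus 8 at the Nash outcome: unchanged.

unchanged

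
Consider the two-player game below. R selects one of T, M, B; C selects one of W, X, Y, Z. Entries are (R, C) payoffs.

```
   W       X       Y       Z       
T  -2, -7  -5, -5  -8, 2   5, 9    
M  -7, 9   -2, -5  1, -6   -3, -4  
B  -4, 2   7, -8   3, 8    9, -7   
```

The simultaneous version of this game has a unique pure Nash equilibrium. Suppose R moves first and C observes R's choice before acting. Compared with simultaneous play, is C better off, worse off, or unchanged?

better off

Backward induction with R moving first.
- T → C plays Z (best of -7, -5, 2, 9); R gets 5.
- M → C plays W (best of 9, -5, -6, -4); R gets -7.
- B → C plays Y (best of 2, -8, 8, -7); R gets 3.
Among 5, -7, 3, the best is 5 at T. Subgame-perfect outcome: (T, Z) with payoffs (5, 9).
Now find the simultaneous Nash equilibrium.
R's best replies: W→T; X→B; Y→B; Z→B.
C's best replies: T→Z; M→W; B→Y.
The unique mutual best reply is (B, Y), giving (3, 8).
C earns 9 sequentially versus 8 at the Nash outcome: better off.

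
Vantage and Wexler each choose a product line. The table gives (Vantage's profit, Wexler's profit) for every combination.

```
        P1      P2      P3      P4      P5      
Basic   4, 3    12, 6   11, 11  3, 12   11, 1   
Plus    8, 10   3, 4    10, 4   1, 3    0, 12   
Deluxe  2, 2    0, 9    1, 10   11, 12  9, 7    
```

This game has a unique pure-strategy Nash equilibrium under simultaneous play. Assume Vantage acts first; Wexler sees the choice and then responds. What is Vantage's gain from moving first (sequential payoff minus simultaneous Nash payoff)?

0

Solve by backward induction (Vantage leads).
- Basic: BR = P4, leader payoff 3.
- Plus: BR = P5, leader payoff 0.
- Deluxe: BR = P4, leader payoff 11.
Vantage's induced payoffs are 3, 0, 11, so Vantage commits to Deluxe. Subgame-perfect outcome: (Deluxe, P4) with payoffs (11, 12).
Under simultaneous play:
Vantage's best replies: P1→Plus; P2→Basic; P3→Basic; P4→Deluxe; P5→Basic.
Wexler's best replies: Basic→P4; Plus→P5; Deluxe→P4.
The unique mutual best reply is (Deluxe, P4), giving (11, 12).
Vantage's commitment gain: 11 − 11 = 0.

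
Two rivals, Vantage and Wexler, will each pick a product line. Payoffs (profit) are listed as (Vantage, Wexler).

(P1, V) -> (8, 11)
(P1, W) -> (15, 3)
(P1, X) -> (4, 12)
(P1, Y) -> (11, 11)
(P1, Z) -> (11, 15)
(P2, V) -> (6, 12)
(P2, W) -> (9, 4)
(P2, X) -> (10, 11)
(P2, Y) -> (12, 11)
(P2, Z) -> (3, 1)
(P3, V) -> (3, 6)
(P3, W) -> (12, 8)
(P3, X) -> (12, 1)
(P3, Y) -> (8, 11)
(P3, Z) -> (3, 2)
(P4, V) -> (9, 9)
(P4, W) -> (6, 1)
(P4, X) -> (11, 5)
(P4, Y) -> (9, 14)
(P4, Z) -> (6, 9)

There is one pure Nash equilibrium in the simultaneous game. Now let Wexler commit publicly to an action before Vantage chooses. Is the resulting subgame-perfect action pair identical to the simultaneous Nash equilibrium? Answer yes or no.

Backward induction with Wexler moving first.
- V → Vantage plays P4 (best of 8, 6, 3, 9); Wexler gets 9.
- W → Vantage plays P1 (best of 15, 9, 12, 6); Wexler gets 3.
- X → Vantage plays P3 (best of 4, 10, 12, 11); Wexler gets 1.
- Y → Vantage plays P2 (best of 11, 12, 8, 9); Wexler gets 11.
- Z → Vantage plays P1 (best of 11, 3, 3, 6); Wexler gets 15.
Wexler's induced payoffs are 9, 3, 1, 11, 15, so Wexler commits to Z. Subgame-perfect outcome: (P1, Z) with payoffs (11, 15).
For the simultaneous game, intersect best replies.
Vantage's best replies: V→P4; W→P1; X→P3; Y→P2; Z→P1.
Wexler's best replies: P1→Z; P2→V; P3→Y; P4→Y.
The unique mutual best reply is (P1, Z), giving (11, 15).
Sequential outcome (P1, Z) coincides with the Nash profile (P1, Z).

yes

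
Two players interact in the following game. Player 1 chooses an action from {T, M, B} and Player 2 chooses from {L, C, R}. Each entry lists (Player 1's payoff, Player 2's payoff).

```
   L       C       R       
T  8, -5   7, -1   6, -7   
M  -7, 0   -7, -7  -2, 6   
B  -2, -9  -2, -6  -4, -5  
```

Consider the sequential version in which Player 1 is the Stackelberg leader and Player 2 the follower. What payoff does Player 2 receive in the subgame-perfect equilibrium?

Work backward from Player 2's decision.
- T → Player 2 plays C (best of -5, -1, -7); Player 1 gets 7.
- M → Player 2 plays R (best of 0, -7, 6); Player 1 gets -2.
- B → Player 2 plays R (best of -9, -6, -5); Player 1 gets -4.
Player 1's induced payoffs are 7, -2, -4, so Player 1 commits to T. Subgame-perfect outcome: (T, C) with payoffs (7, -1).

-1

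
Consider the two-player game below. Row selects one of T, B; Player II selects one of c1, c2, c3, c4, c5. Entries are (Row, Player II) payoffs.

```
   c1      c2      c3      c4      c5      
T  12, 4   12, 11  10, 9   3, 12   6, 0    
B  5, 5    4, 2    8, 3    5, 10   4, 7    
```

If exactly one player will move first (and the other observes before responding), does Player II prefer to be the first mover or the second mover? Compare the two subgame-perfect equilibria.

first

If Row leads: Player II's best replies are T→c4, B→c4; Row's induced payoffs 3, 5; outcome (B, c4), payoffs (5, 10).
If Player II leads: Row's best replies are c1→T, c2→T, c3→T, c4→B, c5→T; Player II's induced payoffs 4, 11, 9, 10, 0; outcome (T, c2), payoffs (12, 11).
Player II gets 11 moving first and 10 moving second, so Player II prefers to move first.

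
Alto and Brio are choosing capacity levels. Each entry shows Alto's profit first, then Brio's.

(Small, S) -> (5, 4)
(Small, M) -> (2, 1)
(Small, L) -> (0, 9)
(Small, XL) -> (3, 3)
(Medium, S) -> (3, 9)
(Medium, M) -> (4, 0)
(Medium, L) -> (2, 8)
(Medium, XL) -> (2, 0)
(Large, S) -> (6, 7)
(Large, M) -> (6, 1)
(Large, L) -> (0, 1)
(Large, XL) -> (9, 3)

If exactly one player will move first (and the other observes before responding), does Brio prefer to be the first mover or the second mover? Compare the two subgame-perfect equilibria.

first

If Alto leads: Brio's best replies are Small→L, Medium→S, Large→S; Alto's induced payoffs 0, 3, 6; outcome (Large, S), payoffs (6, 7).
If Brio leads: Alto's best replies are S→Large, M→Large, L→Medium, XL→Large; Brio's induced payoffs 7, 1, 8, 3; outcome (Medium, L), payoffs (2, 8).
Brio gets 8 moving first and 7 moving second, so Brio prefers to move first.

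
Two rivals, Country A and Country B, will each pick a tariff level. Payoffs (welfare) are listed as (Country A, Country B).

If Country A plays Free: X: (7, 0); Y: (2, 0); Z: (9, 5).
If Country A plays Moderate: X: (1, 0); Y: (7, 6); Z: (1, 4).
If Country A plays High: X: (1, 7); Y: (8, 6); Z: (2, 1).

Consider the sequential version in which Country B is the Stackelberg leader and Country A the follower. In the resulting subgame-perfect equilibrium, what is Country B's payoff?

Country A best-responds to each possible Country B move:
- X → Country A plays Free (best of 7, 1, 1); Country B gets 0.
- Y → Country A plays High (best of 2, 7, 8); Country B gets 6.
- Z → Country A plays Free (best of 9, 1, 2); Country B gets 5.
Maximizing over 0, 6, 5, Country B chooses Y. Subgame-perfect outcome: (High, Y) with payoffs (8, 6).

6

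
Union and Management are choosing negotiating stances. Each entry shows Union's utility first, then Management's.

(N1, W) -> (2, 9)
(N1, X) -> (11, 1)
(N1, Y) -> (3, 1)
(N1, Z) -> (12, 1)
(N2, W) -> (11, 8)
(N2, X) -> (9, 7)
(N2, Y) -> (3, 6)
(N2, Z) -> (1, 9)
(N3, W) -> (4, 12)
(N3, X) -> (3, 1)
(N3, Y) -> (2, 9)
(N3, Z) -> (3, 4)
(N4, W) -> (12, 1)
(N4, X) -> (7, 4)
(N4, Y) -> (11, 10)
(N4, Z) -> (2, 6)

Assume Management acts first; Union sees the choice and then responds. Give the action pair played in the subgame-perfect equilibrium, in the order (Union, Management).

(N4, Y)

Union best-responds to each possible Management move:
- W: Union compares 2, 11, 4, 12 and picks N4; Management would get 1.
- X: Union compares 11, 9, 3, 7 and picks N1; Management would get 1.
- Y: Union compares 3, 3, 2, 11 and picks N4; Management would get 10.
- Z: Union compares 12, 1, 3, 2 and picks N1; Management would get 1.
Among 1, 1, 10, 1, the best is 10 at Y. Subgame-perfect outcome: (N4, Y) with payoffs (11, 10).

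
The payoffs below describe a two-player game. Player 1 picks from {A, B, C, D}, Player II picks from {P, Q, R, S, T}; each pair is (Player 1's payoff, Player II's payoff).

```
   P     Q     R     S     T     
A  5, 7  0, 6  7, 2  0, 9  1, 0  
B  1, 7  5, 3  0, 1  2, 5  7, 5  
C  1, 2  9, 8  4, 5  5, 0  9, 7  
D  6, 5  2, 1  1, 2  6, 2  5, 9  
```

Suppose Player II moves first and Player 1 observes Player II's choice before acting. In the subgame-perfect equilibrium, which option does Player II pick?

Q

Solve by backward induction (Player II leads).
- P → Player 1 plays D (best of 5, 1, 1, 6); Player II gets 5.
- Q → Player 1 plays C (best of 0, 5, 9, 2); Player II gets 8.
- R → Player 1 plays A (best of 7, 0, 4, 1); Player II gets 2.
- S → Player 1 plays D (best of 0, 2, 5, 6); Player II gets 2.
- T → Player 1 plays C (best of 1, 7, 9, 5); Player II gets 7.
Among 5, 8, 2, 2, 7, the best is 8 at Q. Subgame-perfect outcome: (C, Q) with payoffs (9, 8).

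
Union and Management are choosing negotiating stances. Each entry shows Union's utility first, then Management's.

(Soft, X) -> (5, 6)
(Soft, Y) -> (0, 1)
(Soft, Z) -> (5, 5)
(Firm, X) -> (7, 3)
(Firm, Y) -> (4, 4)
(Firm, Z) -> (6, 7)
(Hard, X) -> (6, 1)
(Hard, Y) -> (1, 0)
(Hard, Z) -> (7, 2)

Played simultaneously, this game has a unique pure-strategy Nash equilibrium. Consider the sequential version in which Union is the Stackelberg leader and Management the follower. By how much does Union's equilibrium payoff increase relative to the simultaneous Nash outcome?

0

Solve by backward induction (Union leads).
- Soft: BR = X, leader payoff 5.
- Firm: BR = Z, leader payoff 6.
- Hard: BR = Z, leader payoff 7.
Among 5, 6, 7, the best is 7 at Hard. Subgame-perfect outcome: (Hard, Z) with payoffs (7, 2).
For the simultaneous game, intersect best replies.
Union's best replies: X→Firm; Y→Firm; Z→Hard.
Management's best replies: Soft→X; Firm→Z; Hard→Z.
Only (Hard, Z) has each player best-responding; Nash payoffs (7, 2).
Union's commitment gain: 7 − 7 = 0.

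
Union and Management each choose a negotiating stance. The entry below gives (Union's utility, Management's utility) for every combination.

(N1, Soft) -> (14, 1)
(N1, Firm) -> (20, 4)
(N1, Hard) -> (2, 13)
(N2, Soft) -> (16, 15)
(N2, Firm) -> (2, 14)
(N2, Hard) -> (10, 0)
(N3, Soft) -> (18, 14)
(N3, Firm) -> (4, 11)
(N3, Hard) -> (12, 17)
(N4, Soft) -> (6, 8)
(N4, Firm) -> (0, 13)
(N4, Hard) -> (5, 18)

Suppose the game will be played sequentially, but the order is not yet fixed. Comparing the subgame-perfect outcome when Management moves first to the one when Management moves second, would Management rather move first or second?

first

If Union leads: Management's best replies are N1→Hard, N2→Soft, N3→Hard, N4→Hard; Union's induced payoffs 2, 16, 12, 5; outcome (N2, Soft), payoffs (16, 15).
If Management leads: Union's best replies are Soft→N3, Firm→N1, Hard→N3; Management's induced payoffs 14, 4, 17; outcome (N3, Hard), payoffs (12, 17).
Management gets 17 moving first and 15 moving second, so Management prefers to move first.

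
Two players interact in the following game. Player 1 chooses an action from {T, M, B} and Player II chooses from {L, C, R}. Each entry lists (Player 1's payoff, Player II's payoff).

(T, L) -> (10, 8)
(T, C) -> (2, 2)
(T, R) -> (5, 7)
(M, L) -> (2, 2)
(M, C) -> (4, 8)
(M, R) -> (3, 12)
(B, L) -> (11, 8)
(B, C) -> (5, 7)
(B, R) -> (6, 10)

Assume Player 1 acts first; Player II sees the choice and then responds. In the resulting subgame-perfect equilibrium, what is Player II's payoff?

Work backward from Player II's decision.
- T: BR = L, leader payoff 10.
- M: BR = R, leader payoff 3.
- B: BR = R, leader payoff 6.
Maximizing over 10, 3, 6, Player 1 chooses T. Subgame-perfect outcome: (T, L) with payoffs (10, 8).

8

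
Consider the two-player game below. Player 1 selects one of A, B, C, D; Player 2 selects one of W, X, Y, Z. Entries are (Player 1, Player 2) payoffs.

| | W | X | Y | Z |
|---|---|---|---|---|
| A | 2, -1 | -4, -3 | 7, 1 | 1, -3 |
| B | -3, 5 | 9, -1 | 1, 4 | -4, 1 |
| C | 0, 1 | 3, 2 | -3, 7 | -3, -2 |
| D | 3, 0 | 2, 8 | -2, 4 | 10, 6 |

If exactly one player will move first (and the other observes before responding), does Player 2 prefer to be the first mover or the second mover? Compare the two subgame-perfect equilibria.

first

If Player 1 leads: Player 2's best replies are A→Y, B→W, C→Y, D→X; Player 1's induced payoffs 7, -3, -3, 2; outcome (A, Y), payoffs (7, 1).
If Player 2 leads: Player 1's best replies are W→D, X→B, Y→A, Z→D; Player 2's induced payoffs 0, -1, 1, 6; outcome (D, Z), payoffs (10, 6).
Player 2 gets 6 moving first and 1 moving second, so Player 2 prefers to move first.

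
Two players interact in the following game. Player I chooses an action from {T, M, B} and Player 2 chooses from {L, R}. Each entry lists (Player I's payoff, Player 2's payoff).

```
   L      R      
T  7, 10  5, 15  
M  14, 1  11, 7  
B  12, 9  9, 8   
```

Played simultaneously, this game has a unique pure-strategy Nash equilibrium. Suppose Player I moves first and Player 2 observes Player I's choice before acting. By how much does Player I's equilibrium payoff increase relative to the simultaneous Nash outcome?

1

Solve by backward induction (Player I leads).
- T: Player 2 compares 10, 15 and picks R; Player I would get 5.
- M: Player 2 compares 1, 7 and picks R; Player I would get 11.
- B: Player 2 compares 9, 8 and picks L; Player I would get 12.
Among 5, 11, 12, the best is 12 at B. Subgame-perfect outcome: (B, L) with payoffs (12, 9).
Now find the simultaneous Nash equilibrium.
Player I's best replies: L→M; R→M.
Player 2's best replies: T→R; M→R; B→L.
Only (M, R) has each player best-responding; Nash payoffs (11, 7).
Player I's commitment gain: 12 − 11 = 1.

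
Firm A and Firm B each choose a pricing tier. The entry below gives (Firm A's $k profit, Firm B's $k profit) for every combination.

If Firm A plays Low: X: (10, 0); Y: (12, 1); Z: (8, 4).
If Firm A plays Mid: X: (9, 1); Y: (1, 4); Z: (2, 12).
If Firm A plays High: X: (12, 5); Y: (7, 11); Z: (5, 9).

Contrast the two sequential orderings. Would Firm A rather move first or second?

second

If Firm A leads: Firm B's best replies are Low→Z, Mid→Z, High→Y; Firm A's induced payoffs 8, 2, 7; outcome (Low, Z), payoffs (8, 4).
If Firm B leads: Firm A's best replies are X→High, Y→Low, Z→Low; Firm B's induced payoffs 5, 1, 4; outcome (High, X), payoffs (12, 5).
Firm A gets 8 moving first and 12 moving second, so Firm A prefers to move second.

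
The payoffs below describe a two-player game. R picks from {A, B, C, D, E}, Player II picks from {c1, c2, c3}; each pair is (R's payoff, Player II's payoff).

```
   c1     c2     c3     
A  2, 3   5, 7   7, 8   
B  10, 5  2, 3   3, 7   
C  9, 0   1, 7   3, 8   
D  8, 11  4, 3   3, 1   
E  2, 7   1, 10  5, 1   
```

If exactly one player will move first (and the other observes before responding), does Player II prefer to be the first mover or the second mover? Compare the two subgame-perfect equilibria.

second

If R leads: Player II's best replies are A→c3, B→c3, C→c3, D→c1, E→c2; R's induced payoffs 7, 3, 3, 8, 1; outcome (D, c1), payoffs (8, 11).
If Player II leads: R's best replies are c1→B, c2→A, c3→A; Player II's induced payoffs 5, 7, 8; outcome (A, c3), payoffs (7, 8).
Player II gets 8 moving first and 11 moving second, so Player II prefers to move second.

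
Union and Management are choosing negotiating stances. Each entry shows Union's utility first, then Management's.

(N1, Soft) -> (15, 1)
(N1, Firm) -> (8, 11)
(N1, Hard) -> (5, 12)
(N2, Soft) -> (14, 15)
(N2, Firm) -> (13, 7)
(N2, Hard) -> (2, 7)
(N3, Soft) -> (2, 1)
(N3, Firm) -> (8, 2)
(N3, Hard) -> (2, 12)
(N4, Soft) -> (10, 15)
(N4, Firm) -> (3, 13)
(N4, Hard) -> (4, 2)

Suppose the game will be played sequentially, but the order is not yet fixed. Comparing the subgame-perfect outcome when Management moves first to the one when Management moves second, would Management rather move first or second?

If Union leads: Management's best replies are N1→Hard, N2→Soft, N3→Hard, N4→Soft; Union's induced payoffs 5, 14, 2, 10; outcome (N2, Soft), payoffs (14, 15).
If Management leads: Union's best replies are Soft→N1, Firm→N2, Hard→N1; Management's induced payoffs 1, 7, 12; outcome (N1, Hard), payoffs (5, 12).
Management gets 12 moving first and 15 moving second, so Management prefers to move second.

second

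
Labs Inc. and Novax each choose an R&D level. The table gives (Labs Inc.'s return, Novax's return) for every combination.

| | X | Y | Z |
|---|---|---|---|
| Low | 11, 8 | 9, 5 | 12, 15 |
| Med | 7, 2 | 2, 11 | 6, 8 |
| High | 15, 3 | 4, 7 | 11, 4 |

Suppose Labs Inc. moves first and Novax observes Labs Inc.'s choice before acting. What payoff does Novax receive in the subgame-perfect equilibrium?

Backward induction with Labs Inc. moving first.
- Low: Novax compares 8, 5, 15 and picks Z; Labs Inc. would get 12.
- Med: Novax compares 2, 11, 8 and picks Y; Labs Inc. would get 2.
- High: Novax compares 3, 7, 4 and picks Y; Labs Inc. would get 4.
Labs Inc.'s induced payoffs are 12, 2, 4, so Labs Inc. commits to Low. Subgame-perfect outcome: (Low, Z) with payoffs (12, 15).

15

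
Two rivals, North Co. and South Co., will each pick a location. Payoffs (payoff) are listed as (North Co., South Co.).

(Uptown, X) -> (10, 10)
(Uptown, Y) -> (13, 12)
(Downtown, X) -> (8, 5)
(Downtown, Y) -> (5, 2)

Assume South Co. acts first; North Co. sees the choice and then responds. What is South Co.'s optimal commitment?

Work backward from North Co.'s decision.
- X: North Co. compares 10, 8 and picks Uptown; South Co. would get 10.
- Y: North Co. compares 13, 5 and picks Uptown; South Co. would get 12.
Among 10, 12, the best is 12 at Y. Subgame-perfect outcome: (Uptown, Y) with payoffs (13, 12).

Y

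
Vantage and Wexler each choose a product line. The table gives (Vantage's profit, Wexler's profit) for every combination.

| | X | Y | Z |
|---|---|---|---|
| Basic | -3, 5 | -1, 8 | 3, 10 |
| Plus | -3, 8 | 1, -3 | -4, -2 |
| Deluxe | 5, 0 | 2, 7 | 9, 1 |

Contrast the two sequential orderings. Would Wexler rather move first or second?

second

If Vantage leads: Wexler's best replies are Basic→Z, Plus→X, Deluxe→Y; Vantage's induced payoffs 3, -3, 2; outcome (Basic, Z), payoffs (3, 10).
If Wexler leads: Vantage's best replies are X→Deluxe, Y→Deluxe, Z→Deluxe; Wexler's induced payoffs 0, 7, 1; outcome (Deluxe, Y), payoffs (2, 7).
Wexler gets 7 moving first and 10 moving second, so Wexler prefers to move second.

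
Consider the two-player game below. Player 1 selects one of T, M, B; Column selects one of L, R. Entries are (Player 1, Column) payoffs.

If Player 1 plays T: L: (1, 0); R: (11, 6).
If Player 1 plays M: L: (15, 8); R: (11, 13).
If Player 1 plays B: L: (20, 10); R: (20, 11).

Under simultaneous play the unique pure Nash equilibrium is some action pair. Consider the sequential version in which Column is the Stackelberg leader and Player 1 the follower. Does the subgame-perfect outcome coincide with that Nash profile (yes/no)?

yes

Solve by backward induction (Column leads).
- L: Player 1 compares 1, 15, 20 and picks B; Column would get 10.
- R: Player 1 compares 11, 11, 20 and picks B; Column would get 11.
Among 10, 11, the best is 11 at R. Subgame-perfect outcome: (B, R) with payoffs (20, 11).
Under simultaneous play:
Player 1's best replies: L→B; R→B.
Column's best replies: T→R; M→R; B→R.
The unique mutual best reply is (B, R), giving (20, 11).
Sequential outcome (B, R) coincides with the Nash profile (B, R).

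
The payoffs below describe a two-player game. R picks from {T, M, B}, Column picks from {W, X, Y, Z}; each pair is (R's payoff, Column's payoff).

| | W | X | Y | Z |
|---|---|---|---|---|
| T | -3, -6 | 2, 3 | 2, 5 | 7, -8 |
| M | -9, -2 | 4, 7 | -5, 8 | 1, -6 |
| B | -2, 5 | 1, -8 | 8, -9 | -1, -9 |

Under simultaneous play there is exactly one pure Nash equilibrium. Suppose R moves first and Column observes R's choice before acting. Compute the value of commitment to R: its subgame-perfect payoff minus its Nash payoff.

Backward induction with R moving first.
- T: BR = Y, leader payoff 2.
- M: BR = Y, leader payoff -5.
- B: BR = W, leader payoff -2.
Maximizing over 2, -5, -2, R chooses T. Subgame-perfect outcome: (T, Y) with payoffs (2, 5).
For the simultaneous game, intersect best replies.
R's best replies: W→B; X→M; Y→B; Z→T.
Column's best replies: T→Y; M→Y; B→W.
Only (B, W) has each player best-responding; Nash payoffs (-2, 5).
R's commitment gain: 2 − -2 = 4.

4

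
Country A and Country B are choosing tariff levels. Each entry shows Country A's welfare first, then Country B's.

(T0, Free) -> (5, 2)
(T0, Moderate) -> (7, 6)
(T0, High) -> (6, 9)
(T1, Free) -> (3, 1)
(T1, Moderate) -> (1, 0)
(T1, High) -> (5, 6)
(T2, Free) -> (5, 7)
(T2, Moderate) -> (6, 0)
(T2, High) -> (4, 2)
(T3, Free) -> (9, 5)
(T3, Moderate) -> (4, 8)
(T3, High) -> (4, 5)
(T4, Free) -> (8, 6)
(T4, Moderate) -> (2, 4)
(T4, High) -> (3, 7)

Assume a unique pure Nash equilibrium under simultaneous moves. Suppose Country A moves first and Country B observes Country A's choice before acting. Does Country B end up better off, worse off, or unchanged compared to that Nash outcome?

unchanged

Country B best-responds to each possible Country A move:
- T0: BR = High, leader payoff 6.
- T1: BR = High, leader payoff 5.
- T2: BR = Free, leader payoff 5.
- T3: BR = Moderate, leader payoff 4.
- T4: BR = High, leader payoff 3.
Country A's induced payoffs are 6, 5, 5, 4, 3, so Country A commits to T0. Subgame-perfect outcome: (T0, High) with payoffs (6, 9).
Now find the simultaneous Nash equilibrium.
Country A's best replies: Free→T3; Moderate→T0; High→T0.
Country B's best replies: T0→High; T1→High; T2→Free; T3→Moderate; T4→High.
Only (T0, High) has each player best-responding; Nash payoffs (6, 9).
Country B earns 9 sequentially versus 9 at the Nash outcome: unchanged.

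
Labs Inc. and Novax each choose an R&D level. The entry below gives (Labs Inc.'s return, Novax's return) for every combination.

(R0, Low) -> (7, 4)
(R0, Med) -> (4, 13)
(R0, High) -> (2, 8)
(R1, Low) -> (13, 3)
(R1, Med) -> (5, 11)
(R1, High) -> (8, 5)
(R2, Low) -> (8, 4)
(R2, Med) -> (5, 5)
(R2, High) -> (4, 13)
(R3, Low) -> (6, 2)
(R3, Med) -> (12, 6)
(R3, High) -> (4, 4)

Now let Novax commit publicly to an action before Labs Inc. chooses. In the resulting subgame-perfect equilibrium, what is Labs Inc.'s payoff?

12

Labs Inc. best-responds to each possible Novax move:
- Low: BR = R1, leader payoff 3.
- Med: BR = R3, leader payoff 6.
- High: BR = R1, leader payoff 5.
Maximizing over 3, 6, 5, Novax chooses Med. Subgame-perfect outcome: (R3, Med) with payoffs (12, 6).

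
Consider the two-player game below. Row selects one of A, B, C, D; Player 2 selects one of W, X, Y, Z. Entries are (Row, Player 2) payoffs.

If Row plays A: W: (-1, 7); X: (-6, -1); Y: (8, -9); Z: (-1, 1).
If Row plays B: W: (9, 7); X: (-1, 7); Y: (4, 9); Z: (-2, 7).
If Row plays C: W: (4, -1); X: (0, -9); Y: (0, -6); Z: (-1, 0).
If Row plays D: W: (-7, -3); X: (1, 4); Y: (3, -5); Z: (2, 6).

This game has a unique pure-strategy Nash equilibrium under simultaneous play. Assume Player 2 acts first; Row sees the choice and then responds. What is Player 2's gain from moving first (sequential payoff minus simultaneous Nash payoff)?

Work backward from Row's decision.
- W: Row compares -1, 9, 4, -7 and picks B; Player 2 would get 7.
- X: Row compares -6, -1, 0, 1 and picks D; Player 2 would get 4.
- Y: Row compares 8, 4, 0, 3 and picks A; Player 2 would get -9.
- Z: Row compares -1, -2, -1, 2 and picks D; Player 2 would get 6.
Player 2's induced payoffs are 7, 4, -9, 6, so Player 2 commits to W. Subgame-perfect outcome: (B, W) with payoffs (9, 7).
Under simultaneous play:
Row's best replies: W→B; X→D; Y→A; Z→D.
Player 2's best replies: A→W; B→Y; C→Z; D→Z.
The unique mutual best reply is (D, Z), giving (2, 6).
Player 2's commitment gain: 7 − 6 = 1.

1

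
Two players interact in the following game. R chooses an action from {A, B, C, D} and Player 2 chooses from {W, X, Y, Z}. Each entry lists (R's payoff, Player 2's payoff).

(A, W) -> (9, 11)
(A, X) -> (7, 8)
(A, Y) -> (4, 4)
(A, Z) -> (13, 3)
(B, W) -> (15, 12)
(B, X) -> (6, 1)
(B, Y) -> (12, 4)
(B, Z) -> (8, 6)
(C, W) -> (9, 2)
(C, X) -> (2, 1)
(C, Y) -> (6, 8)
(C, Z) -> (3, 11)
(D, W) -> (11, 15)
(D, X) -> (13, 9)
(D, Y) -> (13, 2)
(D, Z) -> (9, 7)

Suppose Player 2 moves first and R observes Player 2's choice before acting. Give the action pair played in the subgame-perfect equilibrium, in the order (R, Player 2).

(B, W)

Solve by backward induction (Player 2 leads).
- W: R compares 9, 15, 9, 11 and picks B; Player 2 would get 12.
- X: R compares 7, 6, 2, 13 and picks D; Player 2 would get 9.
- Y: R compares 4, 12, 6, 13 and picks D; Player 2 would get 2.
- Z: R compares 13, 8, 3, 9 and picks A; Player 2 would get 3.
Maximizing over 12, 9, 2, 3, Player 2 chooses W. Subgame-perfect outcome: (B, W) with payoffs (15, 12).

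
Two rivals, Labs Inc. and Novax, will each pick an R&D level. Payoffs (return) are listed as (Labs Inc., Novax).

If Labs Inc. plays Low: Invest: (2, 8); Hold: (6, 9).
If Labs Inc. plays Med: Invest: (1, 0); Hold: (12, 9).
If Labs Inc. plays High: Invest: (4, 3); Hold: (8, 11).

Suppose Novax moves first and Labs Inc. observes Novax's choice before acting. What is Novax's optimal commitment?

Backward induction with Novax moving first.
- Invest: Labs Inc. compares 2, 1, 4 and picks High; Novax would get 3.
- Hold: Labs Inc. compares 6, 12, 8 and picks Med; Novax would get 9.
Maximizing over 3, 9, Novax chooses Hold. Subgame-perfect outcome: (Med, Hold) with payoffs (12, 9).

Hold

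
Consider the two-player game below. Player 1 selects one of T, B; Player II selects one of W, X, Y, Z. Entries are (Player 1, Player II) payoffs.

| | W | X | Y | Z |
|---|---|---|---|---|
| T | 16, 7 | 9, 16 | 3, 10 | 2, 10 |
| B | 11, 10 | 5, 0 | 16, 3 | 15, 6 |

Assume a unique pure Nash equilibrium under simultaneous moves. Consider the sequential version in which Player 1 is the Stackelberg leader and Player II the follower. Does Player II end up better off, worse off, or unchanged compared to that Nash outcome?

Player II best-responds to each possible Player 1 move:
- T → Player II plays X (best of 7, 16, 10, 10); Player 1 gets 9.
- B → Player II plays W (best of 10, 0, 3, 6); Player 1 gets 11.
Among 9, 11, the best is 11 at B. Subgame-perfect outcome: (B, W) with payoffs (11, 10).
For the simultaneous game, intersect best replies.
Player 1's best replies: W→T; X→T; Y→B; Z→B.
Player II's best replies: T→X; B→W.
The unique mutual best reply is (T, X), giving (9, 16).
Player II earns 10 sequentially versus 16 at the Nash outcome: worse off.

worse off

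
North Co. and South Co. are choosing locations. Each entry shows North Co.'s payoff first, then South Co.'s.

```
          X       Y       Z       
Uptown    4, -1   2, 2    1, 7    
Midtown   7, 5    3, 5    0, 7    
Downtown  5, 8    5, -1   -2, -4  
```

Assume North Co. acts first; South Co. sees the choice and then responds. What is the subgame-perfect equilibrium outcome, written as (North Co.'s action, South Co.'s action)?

(Downtown, X)

Solve by backward induction (North Co. leads).
- Uptown → South Co. plays Z (best of -1, 2, 7); North Co. gets 1.
- Midtown → South Co. plays Z (best of 5, 5, 7); North Co. gets 0.
- Downtown → South Co. plays X (best of 8, -1, -4); North Co. gets 5.
Maximizing over 1, 0, 5, North Co. chooses Downtown. Subgame-perfect outcome: (Downtown, X) with payoffs (5, 8).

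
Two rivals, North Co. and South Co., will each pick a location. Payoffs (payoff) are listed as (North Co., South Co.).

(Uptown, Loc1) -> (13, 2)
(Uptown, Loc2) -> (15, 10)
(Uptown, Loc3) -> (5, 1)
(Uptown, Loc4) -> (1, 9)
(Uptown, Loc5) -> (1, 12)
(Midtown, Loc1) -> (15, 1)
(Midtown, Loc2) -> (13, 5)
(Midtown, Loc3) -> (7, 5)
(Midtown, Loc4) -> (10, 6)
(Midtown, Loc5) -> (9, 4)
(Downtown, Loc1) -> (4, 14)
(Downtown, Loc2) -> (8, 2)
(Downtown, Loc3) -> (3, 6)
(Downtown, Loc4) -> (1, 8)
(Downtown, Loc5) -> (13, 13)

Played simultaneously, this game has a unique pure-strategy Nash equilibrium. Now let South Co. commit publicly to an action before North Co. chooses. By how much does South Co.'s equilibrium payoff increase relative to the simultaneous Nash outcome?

Solve by backward induction (South Co. leads).
- Loc1: BR = Midtown, leader payoff 1.
- Loc2: BR = Uptown, leader payoff 10.
- Loc3: BR = Midtown, leader payoff 5.
- Loc4: BR = Midtown, leader payoff 6.
- Loc5: BR = Downtown, leader payoff 13.
South Co.'s induced payoffs are 1, 10, 5, 6, 13, so South Co. commits to Loc5. Subgame-perfect outcome: (Downtown, Loc5) with payoffs (13, 13).
For the simultaneous game, intersect best replies.
North Co.'s best replies: Loc1→Midtown; Loc2→Uptown; Loc3→Midtown; Loc4→Midtown; Loc5→Downtown.
South Co.'s best replies: Uptown→Loc5; Midtown→Loc4; Downtown→Loc1.
The unique mutual best reply is (Midtown, Loc4), giving (10, 6).
South Co.'s commitment gain: 13 − 6 = 7.

7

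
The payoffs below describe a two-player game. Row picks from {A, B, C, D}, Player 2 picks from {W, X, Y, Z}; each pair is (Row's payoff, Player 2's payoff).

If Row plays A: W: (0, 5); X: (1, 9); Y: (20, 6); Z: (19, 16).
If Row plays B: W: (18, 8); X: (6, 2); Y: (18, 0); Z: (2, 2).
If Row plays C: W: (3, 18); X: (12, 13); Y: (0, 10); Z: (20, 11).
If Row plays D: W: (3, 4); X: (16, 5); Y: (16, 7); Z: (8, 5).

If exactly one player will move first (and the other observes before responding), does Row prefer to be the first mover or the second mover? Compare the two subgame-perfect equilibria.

If Row leads: Player 2's best replies are A→Z, B→W, C→W, D→Y; Row's induced payoffs 19, 18, 3, 16; outcome (A, Z), payoffs (19, 16).
If Player 2 leads: Row's best replies are W→B, X→D, Y→A, Z→C; Player 2's induced payoffs 8, 5, 6, 11; outcome (C, Z), payoffs (20, 11).
Row gets 19 moving first and 20 moving second, so Row prefers to move second.

second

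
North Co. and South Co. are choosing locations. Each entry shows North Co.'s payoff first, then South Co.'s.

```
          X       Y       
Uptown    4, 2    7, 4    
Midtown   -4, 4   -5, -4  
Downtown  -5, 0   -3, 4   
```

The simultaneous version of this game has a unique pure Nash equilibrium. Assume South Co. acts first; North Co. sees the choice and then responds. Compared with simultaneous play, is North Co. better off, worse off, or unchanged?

North Co. best-responds to each possible South Co. move:
- X: North Co. compares 4, -4, -5 and picks Uptown; South Co. would get 2.
- Y: North Co. compares 7, -5, -3 and picks Uptown; South Co. would get 4.
Among 2, 4, the best is 4 at Y. Subgame-perfect outcome: (Uptown, Y) with payoffs (7, 4).
Now find the simultaneous Nash equilibrium.
North Co.'s best replies: X→Uptown; Y→Uptown.
South Co.'s best replies: Uptown→Y; Midtown→X; Downtown→Y.
Only (Uptown, Y) has each player best-responding; Nash payoffs (7, 4).
North Co. earns 7 sequentially versus 7 at the Nash outcome: unchanged.

unchanged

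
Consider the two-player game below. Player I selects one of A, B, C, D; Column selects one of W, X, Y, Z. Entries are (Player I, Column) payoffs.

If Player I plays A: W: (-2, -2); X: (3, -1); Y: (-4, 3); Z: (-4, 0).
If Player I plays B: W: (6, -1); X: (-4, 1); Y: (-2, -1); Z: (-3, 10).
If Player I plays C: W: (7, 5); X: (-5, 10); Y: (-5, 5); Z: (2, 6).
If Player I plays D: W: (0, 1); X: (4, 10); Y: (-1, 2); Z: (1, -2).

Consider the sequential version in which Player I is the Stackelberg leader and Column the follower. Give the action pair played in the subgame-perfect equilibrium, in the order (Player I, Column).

Backward induction with Player I moving first.
- A: Column compares -2, -1, 3, 0 and picks Y; Player I would get -4.
- B: Column compares -1, 1, -1, 10 and picks Z; Player I would get -3.
- C: Column compares 5, 10, 5, 6 and picks X; Player I would get -5.
- D: Column compares 1, 10, 2, -2 and picks X; Player I would get 4.
Player I's induced payoffs are -4, -3, -5, 4, so Player I commits to D. Subgame-perfect outcome: (D, X) with payoffs (4, 10).

(D, X)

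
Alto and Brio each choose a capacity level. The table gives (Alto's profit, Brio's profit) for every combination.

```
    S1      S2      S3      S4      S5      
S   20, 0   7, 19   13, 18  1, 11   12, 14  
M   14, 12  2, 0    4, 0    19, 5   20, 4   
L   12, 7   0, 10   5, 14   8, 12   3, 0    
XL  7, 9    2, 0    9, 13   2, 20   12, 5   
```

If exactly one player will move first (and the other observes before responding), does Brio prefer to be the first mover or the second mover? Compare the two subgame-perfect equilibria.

first

If Alto leads: Brio's best replies are S→S2, M→S1, L→S3, XL→S4; Alto's induced payoffs 7, 14, 5, 2; outcome (M, S1), payoffs (14, 12).
If Brio leads: Alto's best replies are S1→S, S2→S, S3→S, S4→M, S5→M; Brio's induced payoffs 0, 19, 18, 5, 4; outcome (S, S2), payoffs (7, 19).
Brio gets 19 moving first and 12 moving second, so Brio prefers to move first.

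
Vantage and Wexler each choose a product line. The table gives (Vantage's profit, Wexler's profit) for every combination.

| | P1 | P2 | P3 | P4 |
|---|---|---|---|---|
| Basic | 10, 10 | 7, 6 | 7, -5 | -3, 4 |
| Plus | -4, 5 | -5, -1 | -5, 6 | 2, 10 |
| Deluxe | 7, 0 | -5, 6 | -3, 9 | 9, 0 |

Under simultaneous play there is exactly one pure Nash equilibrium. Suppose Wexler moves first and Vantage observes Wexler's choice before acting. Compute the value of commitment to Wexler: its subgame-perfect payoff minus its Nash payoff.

0

Work backward from Vantage's decision.
- P1: Vantage compares 10, -4, 7 and picks Basic; Wexler would get 10.
- P2: Vantage compares 7, -5, -5 and picks Basic; Wexler would get 6.
- P3: Vantage compares 7, -5, -3 and picks Basic; Wexler would get -5.
- P4: Vantage compares -3, 2, 9 and picks Deluxe; Wexler would get 0.
Wexler's induced payoffs are 10, 6, -5, 0, so Wexler commits to P1. Subgame-perfect outcome: (Basic, P1) with payoffs (10, 10).
Now find the simultaneous Nash equilibrium.
Vantage's best replies: P1→Basic; P2→Basic; P3→Basic; P4→Deluxe.
Wexler's best replies: Basic→P1; Plus→P4; Deluxe→P3.
Only (Basic, P1) has each player best-responding; Nash payoffs (10, 10).
Wexler's commitment gain: 10 − 10 = 0.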